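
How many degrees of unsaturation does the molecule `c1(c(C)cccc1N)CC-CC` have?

Molecular formula from the SMILES: C11H17N.
DoU = (2C + 2 + N − H − X)/2 = (2·11 + 2 + 1 − 17 − 0)/2 = 8/2 = 4.
(Structurally: 1 ring(s) + 3 π bond(s) = 4.)

4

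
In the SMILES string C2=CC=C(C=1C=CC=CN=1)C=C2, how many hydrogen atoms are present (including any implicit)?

Hydrogens are implicit in SMILES; fill each atom to its normal valence:
  9 × C (aromatic): 1 H each → 9
  2 × C (aromatic): no H
  1 × N (aromatic): no H
  Total hydrogens = 9.

9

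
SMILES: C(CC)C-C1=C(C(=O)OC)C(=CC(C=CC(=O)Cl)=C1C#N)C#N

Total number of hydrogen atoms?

15

Hydrogens are implicit in SMILES; fill each atom to its normal valence:
  5 × C (aromatic): no H
  4 × C: no H
  3 × C: 2 H each → 6
  3 × O: no H
  2 × C: 3 H each → 6
  2 × C: 1 H each → 2
  2 × N: no H
  1 × C (aromatic): 1 H
  1 × Cl: no H
  Total hydrogens = 15.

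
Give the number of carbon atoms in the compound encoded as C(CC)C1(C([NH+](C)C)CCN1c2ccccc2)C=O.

The symbol for carbon appears 16 times in the SMILES. Lowercase c denotes aromatic carbon and counts toward C.

16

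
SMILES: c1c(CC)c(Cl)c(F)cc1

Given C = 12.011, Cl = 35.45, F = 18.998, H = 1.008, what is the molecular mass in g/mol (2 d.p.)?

158.60

Molecular formula: C8H8ClF.
M = 8×12.011 + 1×35.45 + 1×18.998 + 8×1.008 = 158.60 g/mol.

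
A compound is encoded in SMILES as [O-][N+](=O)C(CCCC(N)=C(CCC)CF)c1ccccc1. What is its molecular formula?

Heavy atoms from the SMILES: 16 C, 1 F, 2 N, 2 O.
Implicit hydrogens by atom environment:
  6 × C: 2 H each → 12
  5 × C (aromatic): 1 H each → 5
  2 × C: no H
  1 × C: 3 H
  1 × C: 1 H
  1 × C (aromatic): no H
  1 × F: no H
  1 × N: 2 H
  1 × N (charge +1): no H
  1 × O: no H
  1 × O (charge -1): no H
  Total hydrogens = 23.
Molecular formula: C16H23FN2O2

C16H23FN2O2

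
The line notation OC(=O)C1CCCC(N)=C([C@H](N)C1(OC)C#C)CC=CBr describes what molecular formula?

C15H21BrN2O3

Heavy atoms from the SMILES: 1 Br, 15 C, 2 N, 3 O.
Implicit hydrogens by atom environment:
  5 × C: 1 H each → 5
  5 × C: no H
  4 × C: 2 H each → 8
  2 × N: 2 H each → 4
  2 × O: no H
  1 × Br: no H
  1 × C: 3 H
  1 × O: 1 H
  Total hydrogens = 21.
Molecular formula: C15H21BrN2O3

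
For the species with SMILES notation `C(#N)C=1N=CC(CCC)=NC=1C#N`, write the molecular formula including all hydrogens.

Heavy atoms from the SMILES: 9 C, 4 N.
Implicit hydrogens by atom environment:
  3 × C (aromatic): no H
  2 × C: 2 H each → 4
  2 × C: no H
  2 × N (aromatic): no H
  2 × N: no H
  1 × C: 3 H
  1 × C (aromatic): 1 H
  Total hydrogens = 8.
Molecular formula: C9H8N4

C9H8N4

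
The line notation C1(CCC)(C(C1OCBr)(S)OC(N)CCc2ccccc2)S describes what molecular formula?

C16H24BrNO2S2

Heavy atoms from the SMILES: 1 Br, 16 C, 1 N, 2 O, 2 S.
Implicit hydrogens by atom environment:
  5 × C: 2 H each → 10
  5 × C (aromatic): 1 H each → 5
  2 × C: 1 H each → 2
  2 × C: no H
  2 × O: no H
  2 × S: 1 H each → 2
  1 × Br: no H
  1 × C: 3 H
  1 × C (aromatic): no H
  1 × N: 2 H
  Total hydrogens = 24.
Molecular formula: C16H24BrNO2S2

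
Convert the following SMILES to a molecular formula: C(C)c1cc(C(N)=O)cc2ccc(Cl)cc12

C13H12ClNO

Heavy atoms from the SMILES: 13 C, 1 Cl, 1 N, 1 O.
Implicit hydrogens by atom environment:
  5 × C (aromatic): 1 H each → 5
  5 × C (aromatic): no H
  1 × C: 3 H
  1 × C: 2 H
  1 × C: no H
  1 × Cl: no H
  1 × N: 2 H
  1 × O: no H
  Total hydrogens = 12.
Molecular formula: C13H12ClNO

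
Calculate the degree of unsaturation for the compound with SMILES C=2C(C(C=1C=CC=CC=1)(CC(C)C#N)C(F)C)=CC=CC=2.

10

Molecular formula from the SMILES: C19H20FN.
DoU = (2C + 2 + N − H − X)/2 = (2·19 + 2 + 1 − 20 − 1)/2 = 20/2 = 10.
(Structurally: 2 ring(s) + 8 π bond(s) = 10.)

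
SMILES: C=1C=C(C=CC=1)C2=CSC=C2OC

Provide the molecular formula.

C11H10OS

Heavy atoms from the SMILES: 11 C, 1 O, 1 S.
Implicit hydrogens by atom environment:
  7 × C (aromatic): 1 H each → 7
  3 × C (aromatic): no H
  1 × C: 3 H
  1 × O: no H
  1 × S (aromatic): no H
  Total hydrogens = 10.
Molecular formula: C11H10OS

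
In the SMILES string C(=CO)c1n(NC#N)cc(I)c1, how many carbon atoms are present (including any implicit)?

The symbol for carbon appears 7 times in the SMILES. Lowercase c denotes aromatic carbon and counts toward C.

7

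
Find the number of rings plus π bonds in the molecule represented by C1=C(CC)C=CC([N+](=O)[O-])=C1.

Molecular formula from the SMILES: C8H9NO2.
DoU = (2C + 2 + N − H − X)/2 = (2·8 + 2 + 1 − 9 − 0)/2 = 10/2 = 5.
(Structurally: 1 ring(s) + 4 π bond(s) = 5.)

5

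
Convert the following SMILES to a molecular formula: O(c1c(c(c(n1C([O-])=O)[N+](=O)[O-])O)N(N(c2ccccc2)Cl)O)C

C12H10ClN4O7-

Heavy atoms from the SMILES: 12 C, 1 Cl, 4 N, 7 O.
Implicit hydrogens by atom environment:
  5 × C (aromatic): 1 H each → 5
  5 × C (aromatic): no H
  3 × O: no H
  2 × N: no H
  2 × O: 1 H each → 2
  2 × O (charge -1): no H
  1 × C: 3 H
  1 × C: no H
  1 × Cl: no H
  1 × N (aromatic): no H
  1 × N (charge +1): no H
  Total hydrogens = 10.
Net charge -1.
Molecular formula: C12H10ClN4O7-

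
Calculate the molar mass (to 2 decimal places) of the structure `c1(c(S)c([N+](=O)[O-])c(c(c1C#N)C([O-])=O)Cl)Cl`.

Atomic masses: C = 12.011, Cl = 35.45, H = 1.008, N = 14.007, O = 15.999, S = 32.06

292.07

Molecular formula: C8HCl2N2O4S-.
M = 8×12.011 + 2×35.45 + 1×1.008 + 2×14.007 + 4×15.999 + 1×32.06 = 292.07 g/mol.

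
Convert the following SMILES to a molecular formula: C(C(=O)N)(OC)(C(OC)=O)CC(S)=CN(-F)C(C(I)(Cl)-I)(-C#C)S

C12H14ClFI2N2O4S2

Heavy atoms from the SMILES: 12 C, 1 Cl, 1 F, 2 I, 2 N, 4 O, 2 S.
Implicit hydrogens by atom environment:
  7 × C: no H
  4 × O: no H
  2 × C: 3 H each → 6
  2 × C: 1 H each → 2
  2 × I: no H
  2 × S: 1 H each → 2
  1 × C: 2 H
  1 × Cl: no H
  1 × F: no H
  1 × N: 2 H
  1 × N: no H
  Total hydrogens = 14.
Molecular formula: C12H14ClFI2N2O4S2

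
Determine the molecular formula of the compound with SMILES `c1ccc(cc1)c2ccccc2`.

C12H10

Heavy atoms from the SMILES: 12 C.
Implicit hydrogens by atom environment:
  10 × C (aromatic): 1 H each → 10
  2 × C (aromatic): no H
  Total hydrogens = 10.
Molecular formula: C12H10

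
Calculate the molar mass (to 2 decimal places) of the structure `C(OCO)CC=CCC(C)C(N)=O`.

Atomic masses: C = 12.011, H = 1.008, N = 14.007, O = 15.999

Molecular formula: C9H17NO3.
M = 9×12.011 + 17×1.008 + 1×14.007 + 3×15.999 = 187.24 g/mol.

187.24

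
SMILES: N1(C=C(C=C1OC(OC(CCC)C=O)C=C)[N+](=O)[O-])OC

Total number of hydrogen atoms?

18

Hydrogens are implicit in SMILES; fill each atom to its normal valence:
  5 × O: no H
  4 × C: 1 H each → 4
  3 × C: 2 H each → 6
  2 × C: 3 H each → 6
  2 × C (aromatic): 1 H each → 2
  2 × C (aromatic): no H
  1 × N (aromatic): no H
  1 × N (charge +1): no H
  1 × O (charge -1): no H
  Total hydrogens = 18.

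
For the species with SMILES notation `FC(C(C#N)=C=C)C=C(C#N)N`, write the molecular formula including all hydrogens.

Heavy atoms from the SMILES: 8 C, 1 F, 3 N.
Implicit hydrogens by atom environment:
  5 × C: no H
  2 × C: 1 H each → 2
  2 × N: no H
  1 × C: 2 H
  1 × F: no H
  1 × N: 2 H
  Total hydrogens = 6.
Molecular formula: C8H6FN3

C8H6FN3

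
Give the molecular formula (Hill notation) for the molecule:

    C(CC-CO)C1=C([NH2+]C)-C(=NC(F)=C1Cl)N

Heavy atoms from the SMILES: 10 C, 1 Cl, 1 F, 3 N, 1 O.
Implicit hydrogens by atom environment:
  5 × C (aromatic): no H
  4 × C: 2 H each → 8
  1 × C: 3 H
  1 × Cl: no H
  1 × F: no H
  1 × N (charge +1): 2 H
  1 × N: 2 H
  1 × N (aromatic): no H
  1 × O: 1 H
  Total hydrogens = 16.
Net charge +1.
Molecular formula: C10H16ClFN3O+

C10H16ClFN3O+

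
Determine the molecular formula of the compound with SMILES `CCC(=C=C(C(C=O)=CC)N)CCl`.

C10H14ClNO

Heavy atoms from the SMILES: 10 C, 1 Cl, 1 N, 1 O.
Implicit hydrogens by atom environment:
  4 × C: no H
  2 × C: 3 H each → 6
  2 × C: 2 H each → 4
  2 × C: 1 H each → 2
  1 × Cl: no H
  1 × N: 2 H
  1 × O: no H
  Total hydrogens = 14.
Molecular formula: C10H14ClNO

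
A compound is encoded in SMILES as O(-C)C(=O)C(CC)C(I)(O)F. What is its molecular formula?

C6H10FIO3

Heavy atoms from the SMILES: 6 C, 1 F, 1 I, 3 O.
Implicit hydrogens by atom environment:
  2 × C: 3 H each → 6
  2 × C: no H
  2 × O: no H
  1 × C: 2 H
  1 × C: 1 H
  1 × F: no H
  1 × I: no H
  1 × O: 1 H
  Total hydrogens = 10.
Molecular formula: C6H10FIO3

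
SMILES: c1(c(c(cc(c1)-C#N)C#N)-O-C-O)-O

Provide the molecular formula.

C9H6N2O3

Heavy atoms from the SMILES: 9 C, 2 N, 3 O.
Implicit hydrogens by atom environment:
  4 × C (aromatic): no H
  2 × C (aromatic): 1 H each → 2
  2 × C: no H
  2 × N: no H
  2 × O: 1 H each → 2
  1 × C: 2 H
  1 × O: no H
  Total hydrogens = 6.
Molecular formula: C9H6N2O3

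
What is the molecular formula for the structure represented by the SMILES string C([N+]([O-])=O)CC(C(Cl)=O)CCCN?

Heavy atoms from the SMILES: 7 C, 1 Cl, 2 N, 3 O.
Implicit hydrogens by atom environment:
  5 × C: 2 H each → 10
  2 × O: no H
  1 × C: 1 H
  1 × C: no H
  1 × Cl: no H
  1 × N: 2 H
  1 × N (charge +1): no H
  1 × O (charge -1): no H
  Total hydrogens = 13.
Molecular formula: C7H13ClN2O3

C7H13ClN2O3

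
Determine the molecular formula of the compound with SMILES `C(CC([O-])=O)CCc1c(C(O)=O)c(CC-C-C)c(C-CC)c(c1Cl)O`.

Heavy atoms from the SMILES: 19 C, 1 Cl, 5 O.
Implicit hydrogens by atom environment:
  9 × C: 2 H each → 18
  6 × C (aromatic): no H
  2 × C: 3 H each → 6
  2 × C: no H
  2 × O: 1 H each → 2
  2 × O: no H
  1 × Cl: no H
  1 × O (charge -1): no H
  Total hydrogens = 26.
Net charge -1.
Molecular formula: C19H26ClO5-

C19H26ClO5-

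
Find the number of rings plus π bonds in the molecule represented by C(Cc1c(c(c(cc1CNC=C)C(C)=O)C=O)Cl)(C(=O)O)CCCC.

Molecular formula from the SMILES: C19H24ClNO4.
DoU = (2C + 2 + N − H − X)/2 = (2·19 + 2 + 1 − 24 − 1)/2 = 16/2 = 8.
(Structurally: 1 ring(s) + 7 π bond(s) = 8.)

8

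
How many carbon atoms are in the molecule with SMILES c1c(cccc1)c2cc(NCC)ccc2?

14

The symbol for carbon appears 14 times in the SMILES. Lowercase c denotes aromatic carbon and counts toward C.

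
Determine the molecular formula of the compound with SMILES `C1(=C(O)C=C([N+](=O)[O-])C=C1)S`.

Heavy atoms from the SMILES: 6 C, 1 N, 3 O, 1 S.
Implicit hydrogens by atom environment:
  3 × C (aromatic): 1 H each → 3
  3 × C (aromatic): no H
  1 × N (charge +1): no H
  1 × O: 1 H
  1 × O: no H
  1 × O (charge -1): no H
  1 × S: 1 H
  Total hydrogens = 5.
Molecular formula: C6H5NO3S

C6H5NO3S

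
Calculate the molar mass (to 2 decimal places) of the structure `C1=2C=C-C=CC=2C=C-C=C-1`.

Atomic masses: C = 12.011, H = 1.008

128.17

Molecular formula: C10H8.
M = 10×12.011 + 8×1.008 = 128.17 g/mol.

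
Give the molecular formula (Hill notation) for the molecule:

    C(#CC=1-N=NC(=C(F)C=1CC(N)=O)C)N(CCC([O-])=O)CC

Heavy atoms from the SMILES: 14 C, 1 F, 4 N, 3 O.
Implicit hydrogens by atom environment:
  4 × C: 2 H each → 8
  4 × C (aromatic): no H
  4 × C: no H
  2 × C: 3 H each → 6
  2 × N (aromatic): no H
  2 × O: no H
  1 × F: no H
  1 × N: 2 H
  1 × N: no H
  1 × O (charge -1): no H
  Total hydrogens = 16.
Net charge -1.
Molecular formula: C14H16FN4O3-

C14H16FN4O3-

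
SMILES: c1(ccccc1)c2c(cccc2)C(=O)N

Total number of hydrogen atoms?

11

Hydrogens are implicit in SMILES; fill each atom to its normal valence:
  9 × C (aromatic): 1 H each → 9
  3 × C (aromatic): no H
  1 × C: no H
  1 × N: 2 H
  1 × O: no H
  Total hydrogens = 11.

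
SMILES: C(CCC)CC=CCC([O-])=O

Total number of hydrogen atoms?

Hydrogens are implicit in SMILES; fill each atom to its normal valence:
  5 × C: 2 H each → 10
  2 × C: 1 H each → 2
  1 × C: 3 H
  1 × C: no H
  1 × O: no H
  1 × O (charge -1): no H
  Total hydrogens = 15.

15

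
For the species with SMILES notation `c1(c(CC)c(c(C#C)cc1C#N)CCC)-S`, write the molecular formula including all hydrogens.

C14H15NS

Heavy atoms from the SMILES: 14 C, 1 N, 1 S.
Implicit hydrogens by atom environment:
  5 × C (aromatic): no H
  3 × C: 2 H each → 6
  2 × C: 3 H each → 6
  2 × C: no H
  1 × C (aromatic): 1 H
  1 × C: 1 H
  1 × N: no H
  1 × S: 1 H
  Total hydrogens = 15.
Molecular formula: C14H15NS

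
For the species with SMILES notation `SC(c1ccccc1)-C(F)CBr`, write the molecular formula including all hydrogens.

C9H10BrFS

Heavy atoms from the SMILES: 1 Br, 9 C, 1 F, 1 S.
Implicit hydrogens by atom environment:
  5 × C (aromatic): 1 H each → 5
  2 × C: 1 H each → 2
  1 × Br: no H
  1 × C: 2 H
  1 × C (aromatic): no H
  1 × F: no H
  1 × S: 1 H
  Total hydrogens = 10.
Molecular formula: C9H10BrFS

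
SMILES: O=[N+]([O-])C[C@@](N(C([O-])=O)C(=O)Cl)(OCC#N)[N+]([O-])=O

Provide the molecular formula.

Heavy atoms from the SMILES: 6 C, 1 Cl, 4 N, 8 O.
Implicit hydrogens by atom environment:
  5 × O: no H
  4 × C: no H
  3 × O (charge -1): no H
  2 × C: 2 H each → 4
  2 × N: no H
  2 × N (charge +1): no H
  1 × Cl: no H
  Total hydrogens = 4.
Net charge -1.
Molecular formula: C6H4ClN4O8-

C6H4ClN4O8-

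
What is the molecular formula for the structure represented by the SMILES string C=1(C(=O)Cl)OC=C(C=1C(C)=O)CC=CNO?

C10H10ClNO4

Heavy atoms from the SMILES: 10 C, 1 Cl, 1 N, 4 O.
Implicit hydrogens by atom environment:
  3 × C (aromatic): no H
  2 × C: 1 H each → 2
  2 × C: no H
  2 × O: no H
  1 × C: 3 H
  1 × C: 2 H
  1 × C (aromatic): 1 H
  1 × Cl: no H
  1 × N: 1 H
  1 × O: 1 H
  1 × O (aromatic): no H
  Total hydrogens = 10.
Molecular formula: C10H10ClNO4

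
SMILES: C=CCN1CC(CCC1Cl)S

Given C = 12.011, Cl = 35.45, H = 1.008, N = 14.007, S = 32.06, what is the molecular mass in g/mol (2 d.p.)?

Molecular formula: C8H14ClNS.
M = 8×12.011 + 1×35.45 + 14×1.008 + 1×14.007 + 1×32.06 = 191.72 g/mol.

191.72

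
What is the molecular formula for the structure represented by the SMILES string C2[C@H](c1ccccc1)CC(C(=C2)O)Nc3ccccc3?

Heavy atoms from the SMILES: 18 C, 1 N, 1 O.
Implicit hydrogens by atom environment:
  10 × C (aromatic): 1 H each → 10
  3 × C: 1 H each → 3
  2 × C: 2 H each → 4
  2 × C (aromatic): no H
  1 × C: no H
  1 × N: 1 H
  1 × O: 1 H
  Total hydrogens = 19.
Molecular formula: C18H19NO

C18H19NO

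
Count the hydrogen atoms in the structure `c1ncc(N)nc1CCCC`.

Hydrogens are implicit in SMILES; fill each atom to its normal valence:
  3 × C: 2 H each → 6
  2 × C (aromatic): 1 H each → 2
  2 × C (aromatic): no H
  2 × N (aromatic): no H
  1 × C: 3 H
  1 × N: 2 H
  Total hydrogens = 13.

13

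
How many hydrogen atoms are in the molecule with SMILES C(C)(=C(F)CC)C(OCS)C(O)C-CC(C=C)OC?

25

Hydrogens are implicit in SMILES; fill each atom to its normal valence:
  5 × C: 2 H each → 10
  4 × C: 1 H each → 4
  3 × C: 3 H each → 9
  2 × C: no H
  2 × O: no H
  1 × F: no H
  1 × O: 1 H
  1 × S: 1 H
  Total hydrogens = 25.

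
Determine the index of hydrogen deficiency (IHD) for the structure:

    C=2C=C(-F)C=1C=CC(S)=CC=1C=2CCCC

Molecular formula from the SMILES: C14H15FS.
DoU = (2C + 2 + N − H − X)/2 = (2·14 + 2 + 0 − 15 − 1)/2 = 14/2 = 7.
(Structurally: 2 ring(s) + 5 π bond(s) = 7.)

7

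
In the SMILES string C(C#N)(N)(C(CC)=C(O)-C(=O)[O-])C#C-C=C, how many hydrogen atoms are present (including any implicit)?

Hydrogens are implicit in SMILES; fill each atom to its normal valence:
  7 × C: no H
  2 × C: 2 H each → 4
  1 × C: 3 H
  1 × C: 1 H
  1 × N: 2 H
  1 × N: no H
  1 × O: 1 H
  1 × O: no H
  1 × O (charge -1): no H
  Total hydrogens = 11.

11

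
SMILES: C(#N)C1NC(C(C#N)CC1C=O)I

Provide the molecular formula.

Heavy atoms from the SMILES: 8 C, 1 I, 3 N, 1 O.
Implicit hydrogens by atom environment:
  5 × C: 1 H each → 5
  2 × C: no H
  2 × N: no H
  1 × C: 2 H
  1 × I: no H
  1 × N: 1 H
  1 × O: no H
  Total hydrogens = 8.
Molecular formula: C8H8IN3O

C8H8IN3O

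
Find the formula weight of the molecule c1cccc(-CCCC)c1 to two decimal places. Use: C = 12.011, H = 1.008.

134.22

Molecular formula: C10H14.
M = 10×12.011 + 14×1.008 = 134.22 g/mol.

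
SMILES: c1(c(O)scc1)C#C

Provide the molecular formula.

Heavy atoms from the SMILES: 6 C, 1 O, 1 S.
Implicit hydrogens by atom environment:
  2 × C (aromatic): 1 H each → 2
  2 × C (aromatic): no H
  1 × C: 1 H
  1 × C: no H
  1 × O: 1 H
  1 × S (aromatic): no H
  Total hydrogens = 4.
Molecular formula: C6H4OS

C6H4OS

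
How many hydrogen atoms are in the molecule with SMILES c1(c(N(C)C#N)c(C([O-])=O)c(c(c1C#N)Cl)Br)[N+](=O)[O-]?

Hydrogens are implicit in SMILES; fill each atom to its normal valence:
  6 × C (aromatic): no H
  3 × C: no H
  3 × N: no H
  2 × O: no H
  2 × O (charge -1): no H
  1 × Br: no H
  1 × C: 3 H
  1 × Cl: no H
  1 × N (charge +1): no H
  Total hydrogens = 3.

3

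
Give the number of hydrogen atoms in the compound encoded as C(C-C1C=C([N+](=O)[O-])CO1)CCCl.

Hydrogens are implicit in SMILES; fill each atom to its normal valence:
  5 × C: 2 H each → 10
  2 × C: 1 H each → 2
  2 × O: no H
  1 × C: no H
  1 × Cl: no H
  1 × N (charge +1): no H
  1 × O (charge -1): no H
  Total hydrogens = 12.

12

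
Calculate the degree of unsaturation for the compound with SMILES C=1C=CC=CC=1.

Molecular formula from the SMILES: C6H6.
DoU = (2C + 2 + N − H − X)/2 = (2·6 + 2 + 0 − 6 − 0)/2 = 8/2 = 4.
(Structurally: 1 ring(s) + 3 π bond(s) = 4.)

4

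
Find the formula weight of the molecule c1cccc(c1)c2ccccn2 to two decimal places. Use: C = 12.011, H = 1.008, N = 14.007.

Molecular formula: C11H9N.
M = 11×12.011 + 9×1.008 + 1×14.007 = 155.20 g/mol.

155.20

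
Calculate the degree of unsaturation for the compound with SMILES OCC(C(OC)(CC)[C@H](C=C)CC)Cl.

1

Molecular formula from the SMILES: C11H21ClO2.
DoU = (2C + 2 + N − H − X)/2 = (2·11 + 2 + 0 − 21 − 1)/2 = 2/2 = 1.
(Structurally: 0 ring(s) + 1 π bond(s) = 1.)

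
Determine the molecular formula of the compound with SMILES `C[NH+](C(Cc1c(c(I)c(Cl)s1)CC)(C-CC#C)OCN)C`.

C15H23ClIN2OS+

Heavy atoms from the SMILES: 15 C, 1 Cl, 1 I, 2 N, 1 O, 1 S.
Implicit hydrogens by atom environment:
  5 × C: 2 H each → 10
  4 × C (aromatic): no H
  3 × C: 3 H each → 9
  2 × C: no H
  1 × C: 1 H
  1 × Cl: no H
  1 × I: no H
  1 × N: 2 H
  1 × N (charge +1): 1 H
  1 × O: no H
  1 × S (aromatic): no H
  Total hydrogens = 23.
Net charge +1.
Molecular formula: C15H23ClIN2OS+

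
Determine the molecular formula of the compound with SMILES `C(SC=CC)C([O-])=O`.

Heavy atoms from the SMILES: 5 C, 2 O, 1 S.
Implicit hydrogens by atom environment:
  2 × C: 1 H each → 2
  1 × C: 3 H
  1 × C: 2 H
  1 × C: no H
  1 × O: no H
  1 × O (charge -1): no H
  1 × S: no H
  Total hydrogens = 7.
Net charge -1.
Molecular formula: C5H7O2S-

C5H7O2S-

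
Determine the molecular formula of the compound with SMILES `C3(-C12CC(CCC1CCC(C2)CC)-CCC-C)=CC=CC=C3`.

C22H34

Heavy atoms from the SMILES: 22 C.
Implicit hydrogens by atom environment:
  10 × C: 2 H each → 20
  5 × C (aromatic): 1 H each → 5
  3 × C: 1 H each → 3
  2 × C: 3 H each → 6
  1 × C: no H
  1 × C (aromatic): no H
  Total hydrogens = 34.
Molecular formula: C22H34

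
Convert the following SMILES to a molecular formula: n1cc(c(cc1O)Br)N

Heavy atoms from the SMILES: 1 Br, 5 C, 2 N, 1 O.
Implicit hydrogens by atom environment:
  3 × C (aromatic): no H
  2 × C (aromatic): 1 H each → 2
  1 × Br: no H
  1 × N: 2 H
  1 × N (aromatic): no H
  1 × O: 1 H
  Total hydrogens = 5.
Molecular formula: C5H5BrN2O

C5H5BrN2O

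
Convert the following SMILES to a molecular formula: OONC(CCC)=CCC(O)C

C8H17NO3

Heavy atoms from the SMILES: 8 C, 1 N, 3 O.
Implicit hydrogens by atom environment:
  3 × C: 2 H each → 6
  2 × C: 3 H each → 6
  2 × C: 1 H each → 2
  2 × O: 1 H each → 2
  1 × C: no H
  1 × N: 1 H
  1 × O: no H
  Total hydrogens = 17.
Molecular formula: C8H17NO3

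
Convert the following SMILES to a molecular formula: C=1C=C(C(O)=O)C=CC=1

C7H6O2

Heavy atoms from the SMILES: 7 C, 2 O.
Implicit hydrogens by atom environment:
  5 × C (aromatic): 1 H each → 5
  1 × C (aromatic): no H
  1 × C: no H
  1 × O: 1 H
  1 × O: no H
  Total hydrogens = 6.
Molecular formula: C7H6O2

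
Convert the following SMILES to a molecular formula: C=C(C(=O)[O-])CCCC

C7H11O2-

Heavy atoms from the SMILES: 7 C, 2 O.
Implicit hydrogens by atom environment:
  4 × C: 2 H each → 8
  2 × C: no H
  1 × C: 3 H
  1 × O: no H
  1 × O (charge -1): no H
  Total hydrogens = 11.
Net charge -1.
Molecular formula: C7H11O2-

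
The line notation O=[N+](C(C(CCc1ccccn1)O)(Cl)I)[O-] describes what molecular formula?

Heavy atoms from the SMILES: 9 C, 1 Cl, 1 I, 2 N, 3 O.
Implicit hydrogens by atom environment:
  4 × C (aromatic): 1 H each → 4
  2 × C: 2 H each → 4
  1 × C: 1 H
  1 × C (aromatic): no H
  1 × C: no H
  1 × Cl: no H
  1 × I: no H
  1 × N (aromatic): no H
  1 × N (charge +1): no H
  1 × O: 1 H
  1 × O: no H
  1 × O (charge -1): no H
  Total hydrogens = 10.
Molecular formula: C9H10ClIN2O3

C9H10ClIN2O3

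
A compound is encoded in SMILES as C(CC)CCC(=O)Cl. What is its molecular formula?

C6H11ClO

Heavy atoms from the SMILES: 6 C, 1 Cl, 1 O.
Implicit hydrogens by atom environment:
  4 × C: 2 H each → 8
  1 × C: 3 H
  1 × C: no H
  1 × Cl: no H
  1 × O: no H
  Total hydrogens = 11.
Molecular formula: C6H11ClO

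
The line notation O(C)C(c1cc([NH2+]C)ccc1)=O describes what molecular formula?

Heavy atoms from the SMILES: 9 C, 1 N, 2 O.
Implicit hydrogens by atom environment:
  4 × C (aromatic): 1 H each → 4
  2 × C: 3 H each → 6
  2 × C (aromatic): no H
  2 × O: no H
  1 × C: no H
  1 × N (charge +1): 2 H
  Total hydrogens = 12.
Net charge +1.
Molecular formula: C9H12NO2+

C9H12NO2+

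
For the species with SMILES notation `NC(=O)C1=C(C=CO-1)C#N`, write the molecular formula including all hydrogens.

Heavy atoms from the SMILES: 6 C, 2 N, 2 O.
Implicit hydrogens by atom environment:
  2 × C (aromatic): 1 H each → 2
  2 × C (aromatic): no H
  2 × C: no H
  1 × N: 2 H
  1 × N: no H
  1 × O (aromatic): no H
  1 × O: no H
  Total hydrogens = 4.
Molecular formula: C6H4N2O2

C6H4N2O2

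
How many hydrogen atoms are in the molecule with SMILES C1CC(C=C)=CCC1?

12

Hydrogens are implicit in SMILES; fill each atom to its normal valence:
  5 × C: 2 H each → 10
  2 × C: 1 H each → 2
  1 × C: no H
  Total hydrogens = 12.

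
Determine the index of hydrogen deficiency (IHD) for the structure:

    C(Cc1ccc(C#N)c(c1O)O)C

Molecular formula from the SMILES: C10H11NO2.
DoU = (2C + 2 + N − H − X)/2 = (2·10 + 2 + 1 − 11 − 0)/2 = 12/2 = 6.
(Structurally: 1 ring(s) + 5 π bond(s) = 6.)

6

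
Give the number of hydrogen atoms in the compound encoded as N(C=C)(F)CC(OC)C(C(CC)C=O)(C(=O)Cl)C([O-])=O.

Hydrogens are implicit in SMILES; fill each atom to its normal valence:
  4 × C: 1 H each → 4
  4 × O: no H
  3 × C: 2 H each → 6
  3 × C: no H
  2 × C: 3 H each → 6
  1 × Cl: no H
  1 × F: no H
  1 × N: no H
  1 × O (charge -1): no H
  Total hydrogens = 16.

16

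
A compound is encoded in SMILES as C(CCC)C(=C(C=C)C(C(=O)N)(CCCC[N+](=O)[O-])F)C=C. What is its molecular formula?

Heavy atoms from the SMILES: 16 C, 1 F, 2 N, 3 O.
Implicit hydrogens by atom environment:
  9 × C: 2 H each → 18
  4 × C: no H
  2 × C: 1 H each → 2
  2 × O: no H
  1 × C: 3 H
  1 × F: no H
  1 × N: 2 H
  1 × N (charge +1): no H
  1 × O (charge -1): no H
  Total hydrogens = 25.
Molecular formula: C16H25FN2O3

C16H25FN2O3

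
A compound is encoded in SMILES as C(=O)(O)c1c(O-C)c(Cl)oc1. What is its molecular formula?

Heavy atoms from the SMILES: 6 C, 1 Cl, 4 O.
Implicit hydrogens by atom environment:
  3 × C (aromatic): no H
  2 × O: no H
  1 × C: 3 H
  1 × C (aromatic): 1 H
  1 × C: no H
  1 × Cl: no H
  1 × O: 1 H
  1 × O (aromatic): no H
  Total hydrogens = 5.
Molecular formula: C6H5ClO4

C6H5ClO4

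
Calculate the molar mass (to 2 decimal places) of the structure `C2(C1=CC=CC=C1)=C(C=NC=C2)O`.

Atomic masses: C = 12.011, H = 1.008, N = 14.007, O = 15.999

171.20

Molecular formula: C11H9NO.
M = 11×12.011 + 9×1.008 + 1×14.007 + 1×15.999 = 171.20 g/mol.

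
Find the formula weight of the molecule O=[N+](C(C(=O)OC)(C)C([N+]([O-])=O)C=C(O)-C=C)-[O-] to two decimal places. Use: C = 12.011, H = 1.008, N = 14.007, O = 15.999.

260.20

Molecular formula: C9H12N2O7.
M = 9×12.011 + 12×1.008 + 2×14.007 + 7×15.999 = 260.20 g/mol.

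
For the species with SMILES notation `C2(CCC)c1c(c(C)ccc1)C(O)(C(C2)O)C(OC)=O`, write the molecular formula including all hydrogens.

Heavy atoms from the SMILES: 16 C, 4 O.
Implicit hydrogens by atom environment:
  3 × C: 3 H each → 9
  3 × C: 2 H each → 6
  3 × C (aromatic): 1 H each → 3
  3 × C (aromatic): no H
  2 × C: 1 H each → 2
  2 × C: no H
  2 × O: 1 H each → 2
  2 × O: no H
  Total hydrogens = 22.
Molecular formula: C16H22O4

C16H22O4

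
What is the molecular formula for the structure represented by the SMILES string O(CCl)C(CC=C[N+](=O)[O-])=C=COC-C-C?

C10H14ClNO4

Heavy atoms from the SMILES: 10 C, 1 Cl, 1 N, 4 O.
Implicit hydrogens by atom environment:
  4 × C: 2 H each → 8
  3 × C: 1 H each → 3
  3 × O: no H
  2 × C: no H
  1 × C: 3 H
  1 × Cl: no H
  1 × N (charge +1): no H
  1 × O (charge -1): no H
  Total hydrogens = 14.
Molecular formula: C10H14ClNO4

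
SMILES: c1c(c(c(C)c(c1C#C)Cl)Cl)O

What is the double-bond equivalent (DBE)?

6

Molecular formula from the SMILES: C9H6Cl2O.
DoU = (2C + 2 + N − H − X)/2 = (2·9 + 2 + 0 − 6 − 2)/2 = 12/2 = 6.
(Structurally: 1 ring(s) + 5 π bond(s) = 6.)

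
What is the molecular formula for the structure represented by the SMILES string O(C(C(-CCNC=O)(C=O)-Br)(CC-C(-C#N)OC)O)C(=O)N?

C12H18BrN3O6

Heavy atoms from the SMILES: 1 Br, 12 C, 3 N, 6 O.
Implicit hydrogens by atom environment:
  5 × O: no H
  4 × C: 2 H each → 8
  4 × C: no H
  3 × C: 1 H each → 3
  1 × Br: no H
  1 × C: 3 H
  1 × N: 2 H
  1 × N: 1 H
  1 × N: no H
  1 × O: 1 H
  Total hydrogens = 18.
Molecular formula: C12H18BrN3O6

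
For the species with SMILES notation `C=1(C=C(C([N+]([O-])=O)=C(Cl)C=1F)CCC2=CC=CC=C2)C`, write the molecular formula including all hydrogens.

Heavy atoms from the SMILES: 15 C, 1 Cl, 1 F, 1 N, 2 O.
Implicit hydrogens by atom environment:
  6 × C (aromatic): 1 H each → 6
  6 × C (aromatic): no H
  2 × C: 2 H each → 4
  1 × C: 3 H
  1 × Cl: no H
  1 × F: no H
  1 × N (charge +1): no H
  1 × O: no H
  1 × O (charge -1): no H
  Total hydrogens = 13.
Molecular formula: C15H13ClFNO2

C15H13ClFNO2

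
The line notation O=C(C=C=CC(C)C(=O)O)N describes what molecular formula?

Heavy atoms from the SMILES: 7 C, 1 N, 3 O.
Implicit hydrogens by atom environment:
  3 × C: 1 H each → 3
  3 × C: no H
  2 × O: no H
  1 × C: 3 H
  1 × N: 2 H
  1 × O: 1 H
  Total hydrogens = 9.
Molecular formula: C7H9NO3

C7H9NO3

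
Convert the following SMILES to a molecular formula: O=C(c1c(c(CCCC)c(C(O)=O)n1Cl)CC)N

C12H17ClN2O3

Heavy atoms from the SMILES: 12 C, 1 Cl, 2 N, 3 O.
Implicit hydrogens by atom environment:
  4 × C: 2 H each → 8
  4 × C (aromatic): no H
  2 × C: 3 H each → 6
  2 × C: no H
  2 × O: no H
  1 × Cl: no H
  1 × N: 2 H
  1 × N (aromatic): no H
  1 × O: 1 H
  Total hydrogens = 17.
Molecular formula: C12H17ClN2O3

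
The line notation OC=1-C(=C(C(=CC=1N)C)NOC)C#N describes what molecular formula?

Heavy atoms from the SMILES: 9 C, 3 N, 2 O.
Implicit hydrogens by atom environment:
  5 × C (aromatic): no H
  2 × C: 3 H each → 6
  1 × C (aromatic): 1 H
  1 × C: no H
  1 × N: 2 H
  1 × N: 1 H
  1 × N: no H
  1 × O: 1 H
  1 × O: no H
  Total hydrogens = 11.
Molecular formula: C9H11N3O2

C9H11N3O2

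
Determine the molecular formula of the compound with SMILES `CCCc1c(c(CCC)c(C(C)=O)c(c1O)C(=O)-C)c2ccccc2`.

Heavy atoms from the SMILES: 22 C, 3 O.
Implicit hydrogens by atom environment:
  7 × C (aromatic): no H
  5 × C (aromatic): 1 H each → 5
  4 × C: 3 H each → 12
  4 × C: 2 H each → 8
  2 × C: no H
  2 × O: no H
  1 × O: 1 H
  Total hydrogens = 26.
Molecular formula: C22H26O3

C22H26O3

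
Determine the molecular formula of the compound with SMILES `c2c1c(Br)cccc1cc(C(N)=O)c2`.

C11H8BrNO

Heavy atoms from the SMILES: 1 Br, 11 C, 1 N, 1 O.
Implicit hydrogens by atom environment:
  6 × C (aromatic): 1 H each → 6
  4 × C (aromatic): no H
  1 × Br: no H
  1 × C: no H
  1 × N: 2 H
  1 × O: no H
  Total hydrogens = 8.
Molecular formula: C11H8BrNO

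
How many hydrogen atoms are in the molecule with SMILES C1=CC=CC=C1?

Hydrogens are implicit in SMILES; fill each atom to its normal valence:
  6 × C (aromatic): 1 H each → 6
  Total hydrogens = 6.

6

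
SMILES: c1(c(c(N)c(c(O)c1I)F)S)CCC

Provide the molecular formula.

Heavy atoms from the SMILES: 9 C, 1 F, 1 I, 1 N, 1 O, 1 S.
Implicit hydrogens by atom environment:
  6 × C (aromatic): no H
  2 × C: 2 H each → 4
  1 × C: 3 H
  1 × F: no H
  1 × I: no H
  1 × N: 2 H
  1 × O: 1 H
  1 × S: 1 H
  Total hydrogens = 11.
Molecular formula: C9H11FINOS

C9H11FINOS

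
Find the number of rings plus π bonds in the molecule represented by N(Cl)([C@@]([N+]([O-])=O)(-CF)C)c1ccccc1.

Molecular formula from the SMILES: C9H10ClFN2O2.
DoU = (2C + 2 + N − H − X)/2 = (2·9 + 2 + 2 − 10 − 2)/2 = 10/2 = 5.
(Structurally: 1 ring(s) + 4 π bond(s) = 5.)

5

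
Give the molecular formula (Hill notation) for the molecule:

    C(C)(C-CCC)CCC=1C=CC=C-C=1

C14H22

Heavy atoms from the SMILES: 14 C.
Implicit hydrogens by atom environment:
  5 × C: 2 H each → 10
  5 × C (aromatic): 1 H each → 5
  2 × C: 3 H each → 6
  1 × C: 1 H
  1 × C (aromatic): no H
  Total hydrogens = 22.
Molecular formula: C14H22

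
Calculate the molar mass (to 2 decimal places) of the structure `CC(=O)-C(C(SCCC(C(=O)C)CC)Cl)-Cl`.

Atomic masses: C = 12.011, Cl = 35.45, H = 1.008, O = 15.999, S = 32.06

Molecular formula: C11H18Cl2O2S.
M = 11×12.011 + 2×35.45 + 18×1.008 + 2×15.999 + 1×32.06 = 285.22 g/mol.

285.22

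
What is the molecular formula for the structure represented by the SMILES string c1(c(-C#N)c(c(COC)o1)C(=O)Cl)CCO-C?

Heavy atoms from the SMILES: 11 C, 1 Cl, 1 N, 4 O.
Implicit hydrogens by atom environment:
  4 × C (aromatic): no H
  3 × C: 2 H each → 6
  3 × O: no H
  2 × C: 3 H each → 6
  2 × C: no H
  1 × Cl: no H
  1 × N: no H
  1 × O (aromatic): no H
  Total hydrogens = 12.
Molecular formula: C11H12ClNO4

C11H12ClNO4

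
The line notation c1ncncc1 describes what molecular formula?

Heavy atoms from the SMILES: 4 C, 2 N.
Implicit hydrogens by atom environment:
  4 × C (aromatic): 1 H each → 4
  2 × N (aromatic): no H
  Total hydrogens = 4.
Molecular formula: C4H4N2

C4H4N2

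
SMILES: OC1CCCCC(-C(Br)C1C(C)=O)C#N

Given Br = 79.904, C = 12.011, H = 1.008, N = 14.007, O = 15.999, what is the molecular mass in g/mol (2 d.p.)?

Molecular formula: C11H16BrNO2.
M = 1×79.904 + 11×12.011 + 16×1.008 + 1×14.007 + 2×15.999 = 274.16 g/mol.

274.16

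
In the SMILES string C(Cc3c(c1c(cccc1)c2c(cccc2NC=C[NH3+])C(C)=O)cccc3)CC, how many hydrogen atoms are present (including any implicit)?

Hydrogens are implicit in SMILES; fill each atom to its normal valence:
  11 × C (aromatic): 1 H each → 11
  7 × C (aromatic): no H
  3 × C: 2 H each → 6
  2 × C: 3 H each → 6
  2 × C: 1 H each → 2
  1 × C: no H
  1 × N (charge +1): 3 H
  1 × N: 1 H
  1 × O: no H
  Total hydrogens = 29.

29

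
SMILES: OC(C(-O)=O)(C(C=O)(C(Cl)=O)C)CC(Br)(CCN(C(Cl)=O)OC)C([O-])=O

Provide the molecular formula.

C13H15BrCl2NO9-

Heavy atoms from the SMILES: 1 Br, 13 C, 2 Cl, 1 N, 9 O.
Implicit hydrogens by atom environment:
  7 × C: no H
  6 × O: no H
  3 × C: 2 H each → 6
  2 × C: 3 H each → 6
  2 × Cl: no H
  2 × O: 1 H each → 2
  1 × Br: no H
  1 × C: 1 H
  1 × N: no H
  1 × O (charge -1): no H
  Total hydrogens = 15.
Net charge -1.
Molecular formula: C13H15BrCl2NO9-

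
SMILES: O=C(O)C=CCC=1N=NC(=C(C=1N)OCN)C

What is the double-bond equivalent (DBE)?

Molecular formula from the SMILES: C10H14N4O3.
DoU = (2C + 2 + N − H − X)/2 = (2·10 + 2 + 4 − 14 − 0)/2 = 12/2 = 6.
(Structurally: 1 ring(s) + 5 π bond(s) = 6.)

6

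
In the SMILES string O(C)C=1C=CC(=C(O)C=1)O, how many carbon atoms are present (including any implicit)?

7

The symbol for carbon appears 7 times in the SMILES.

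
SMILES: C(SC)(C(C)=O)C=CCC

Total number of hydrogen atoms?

Hydrogens are implicit in SMILES; fill each atom to its normal valence:
  3 × C: 3 H each → 9
  3 × C: 1 H each → 3
  1 × C: 2 H
  1 × C: no H
  1 × O: no H
  1 × S: no H
  Total hydrogens = 14.

14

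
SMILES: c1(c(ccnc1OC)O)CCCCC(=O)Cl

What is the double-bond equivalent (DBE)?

5

Molecular formula from the SMILES: C11H14ClNO3.
DoU = (2C + 2 + N − H − X)/2 = (2·11 + 2 + 1 − 14 − 1)/2 = 10/2 = 5.
(Structurally: 1 ring(s) + 4 π bond(s) = 5.)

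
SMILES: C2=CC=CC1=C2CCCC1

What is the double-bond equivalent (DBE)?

Molecular formula from the SMILES: C10H12.
DoU = (2C + 2 + N − H − X)/2 = (2·10 + 2 + 0 − 12 − 0)/2 = 10/2 = 5.
(Structurally: 2 ring(s) + 3 π bond(s) = 5.)

5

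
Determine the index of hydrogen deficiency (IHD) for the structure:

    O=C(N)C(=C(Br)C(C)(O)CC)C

2

Molecular formula from the SMILES: C8H14BrNO2.
DoU = (2C + 2 + N − H − X)/2 = (2·8 + 2 + 1 − 14 − 1)/2 = 4/2 = 2.
(Structurally: 0 ring(s) + 2 π bond(s) = 2.)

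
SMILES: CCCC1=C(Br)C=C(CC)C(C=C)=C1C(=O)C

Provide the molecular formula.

C15H19BrO

Heavy atoms from the SMILES: 1 Br, 15 C, 1 O.
Implicit hydrogens by atom environment:
  5 × C (aromatic): no H
  4 × C: 2 H each → 8
  3 × C: 3 H each → 9
  1 × Br: no H
  1 × C (aromatic): 1 H
  1 × C: 1 H
  1 × C: no H
  1 × O: no H
  Total hydrogens = 19.
Molecular formula: C15H19BrO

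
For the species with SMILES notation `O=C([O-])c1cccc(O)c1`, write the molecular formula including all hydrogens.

C7H5O3-

Heavy atoms from the SMILES: 7 C, 3 O.
Implicit hydrogens by atom environment:
  4 × C (aromatic): 1 H each → 4
  2 × C (aromatic): no H
  1 × C: no H
  1 × O: 1 H
  1 × O: no H
  1 × O (charge -1): no H
  Total hydrogens = 5.
Net charge -1.
Molecular formula: C7H5O3-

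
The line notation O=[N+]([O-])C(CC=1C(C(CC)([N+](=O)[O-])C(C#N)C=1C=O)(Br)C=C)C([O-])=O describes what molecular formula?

C14H13BrN3O7-

Heavy atoms from the SMILES: 1 Br, 14 C, 3 N, 7 O.
Implicit hydrogens by atom environment:
  6 × C: no H
  4 × C: 1 H each → 4
  4 × O: no H
  3 × C: 2 H each → 6
  3 × O (charge -1): no H
  2 × N (charge +1): no H
  1 × Br: no H
  1 × C: 3 H
  1 × N: no H
  Total hydrogens = 13.
Net charge -1.
Molecular formula: C14H13BrN3O7-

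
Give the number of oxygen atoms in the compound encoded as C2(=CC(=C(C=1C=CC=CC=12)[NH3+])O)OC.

2

The symbol for oxygen appears 2 times in the SMILES.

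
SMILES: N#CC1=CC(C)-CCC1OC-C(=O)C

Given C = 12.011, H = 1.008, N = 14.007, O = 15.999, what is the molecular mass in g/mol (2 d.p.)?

193.25

Molecular formula: C11H15NO2.
M = 11×12.011 + 15×1.008 + 1×14.007 + 2×15.999 = 193.25 g/mol.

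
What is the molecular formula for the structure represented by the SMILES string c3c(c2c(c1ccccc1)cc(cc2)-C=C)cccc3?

C20H16

Heavy atoms from the SMILES: 20 C.
Implicit hydrogens by atom environment:
  13 × C (aromatic): 1 H each → 13
  5 × C (aromatic): no H
  1 × C: 2 H
  1 × C: 1 H
  Total hydrogens = 16.
Molecular formula: C20H16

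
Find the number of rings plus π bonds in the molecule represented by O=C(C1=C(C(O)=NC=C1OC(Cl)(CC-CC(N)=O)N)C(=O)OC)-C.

7

Molecular formula from the SMILES: C14H18ClN3O6.
DoU = (2C + 2 + N − H − X)/2 = (2·14 + 2 + 3 − 18 − 1)/2 = 14/2 = 7.
(Structurally: 1 ring(s) + 6 π bond(s) = 7.)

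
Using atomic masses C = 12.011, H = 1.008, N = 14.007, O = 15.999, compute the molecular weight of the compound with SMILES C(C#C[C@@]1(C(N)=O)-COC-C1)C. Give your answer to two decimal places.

Molecular formula: C9H13NO2.
M = 9×12.011 + 13×1.008 + 1×14.007 + 2×15.999 = 167.21 g/mol.

167.21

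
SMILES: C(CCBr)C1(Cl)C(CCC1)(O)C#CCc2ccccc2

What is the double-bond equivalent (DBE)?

7

Molecular formula from the SMILES: C17H20BrClO.
DoU = (2C + 2 + N − H − X)/2 = (2·17 + 2 + 0 − 20 − 2)/2 = 14/2 = 7.
(Structurally: 2 ring(s) + 5 π bond(s) = 7.)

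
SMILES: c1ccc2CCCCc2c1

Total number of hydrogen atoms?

Hydrogens are implicit in SMILES; fill each atom to its normal valence:
  4 × C: 2 H each → 8
  4 × C (aromatic): 1 H each → 4
  2 × C (aromatic): no H
  Total hydrogens = 12.

12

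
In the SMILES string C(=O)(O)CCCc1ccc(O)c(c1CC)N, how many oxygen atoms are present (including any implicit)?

The symbol for oxygen appears 3 times in the SMILES.

3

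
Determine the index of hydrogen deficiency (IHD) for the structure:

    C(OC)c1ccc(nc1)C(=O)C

Molecular formula from the SMILES: C9H11NO2.
DoU = (2C + 2 + N − H − X)/2 = (2·9 + 2 + 1 − 11 − 0)/2 = 10/2 = 5.
(Structurally: 1 ring(s) + 4 π bond(s) = 5.)

5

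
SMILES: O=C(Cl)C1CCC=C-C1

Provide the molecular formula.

Heavy atoms from the SMILES: 7 C, 1 Cl, 1 O.
Implicit hydrogens by atom environment:
  3 × C: 2 H each → 6
  3 × C: 1 H each → 3
  1 × C: no H
  1 × Cl: no H
  1 × O: no H
  Total hydrogens = 9.
Molecular formula: C7H9ClO

C7H9ClO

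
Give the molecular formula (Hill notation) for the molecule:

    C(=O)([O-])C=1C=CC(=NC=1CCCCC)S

Heavy atoms from the SMILES: 11 C, 1 N, 2 O, 1 S.
Implicit hydrogens by atom environment:
  4 × C: 2 H each → 8
  3 × C (aromatic): no H
  2 × C (aromatic): 1 H each → 2
  1 × C: 3 H
  1 × C: no H
  1 × N (aromatic): no H
  1 × O: no H
  1 × O (charge -1): no H
  1 × S: 1 H
  Total hydrogens = 14.
Net charge -1.
Molecular formula: C11H14NO2S-

C11H14NO2S-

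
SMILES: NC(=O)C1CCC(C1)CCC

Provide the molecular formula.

Heavy atoms from the SMILES: 9 C, 1 N, 1 O.
Implicit hydrogens by atom environment:
  5 × C: 2 H each → 10
  2 × C: 1 H each → 2
  1 × C: 3 H
  1 × C: no H
  1 × N: 2 H
  1 × O: no H
  Total hydrogens = 17.
Molecular formula: C9H17NO

C9H17NO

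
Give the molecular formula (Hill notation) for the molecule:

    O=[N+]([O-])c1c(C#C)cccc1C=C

Heavy atoms from the SMILES: 10 C, 1 N, 2 O.
Implicit hydrogens by atom environment:
  3 × C (aromatic): 1 H each → 3
  3 × C (aromatic): no H
  2 × C: 1 H each → 2
  1 × C: 2 H
  1 × C: no H
  1 × N (charge +1): no H
  1 × O: no H
  1 × O (charge -1): no H
  Total hydrogens = 7.
Molecular formula: C10H7NO2

C10H7NO2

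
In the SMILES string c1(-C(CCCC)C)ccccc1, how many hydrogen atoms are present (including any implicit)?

Hydrogens are implicit in SMILES; fill each atom to its normal valence:
  5 × C (aromatic): 1 H each → 5
  3 × C: 2 H each → 6
  2 × C: 3 H each → 6
  1 × C: 1 H
  1 × C (aromatic): no H
  Total hydrogens = 18.

18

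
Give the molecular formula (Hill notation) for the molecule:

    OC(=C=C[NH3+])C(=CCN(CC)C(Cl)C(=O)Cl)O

C10H15Cl2N2O3+

Heavy atoms from the SMILES: 10 C, 2 Cl, 2 N, 3 O.
Implicit hydrogens by atom environment:
  4 × C: no H
  3 × C: 1 H each → 3
  2 × C: 2 H each → 4
  2 × Cl: no H
  2 × O: 1 H each → 2
  1 × C: 3 H
  1 × N (charge +1): 3 H
  1 × N: no H
  1 × O: no H
  Total hydrogens = 15.
Net charge +1.
Molecular formula: C10H15Cl2N2O3+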